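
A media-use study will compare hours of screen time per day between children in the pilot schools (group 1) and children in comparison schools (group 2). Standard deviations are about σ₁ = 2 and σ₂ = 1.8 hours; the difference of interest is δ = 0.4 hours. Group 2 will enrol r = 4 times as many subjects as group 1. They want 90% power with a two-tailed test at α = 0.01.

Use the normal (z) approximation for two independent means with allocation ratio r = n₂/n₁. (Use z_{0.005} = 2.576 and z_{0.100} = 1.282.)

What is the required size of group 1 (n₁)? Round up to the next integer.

n₁ = 448

n₁ = (z_{α/2} + z_β)² · (σ₁² + σ₂²/r) / δ²
   = (2.576 + 1.282)² · (2² + 1.8²/4) / 0.4²
   = 14.8842 · (4 + 0.81) / 0.16
   = 14.8842 · 4.81 / 0.16
   = 447.46
Round up → n₁ = 448; n₂ = r·n₁ = 4 × 448 = 1792.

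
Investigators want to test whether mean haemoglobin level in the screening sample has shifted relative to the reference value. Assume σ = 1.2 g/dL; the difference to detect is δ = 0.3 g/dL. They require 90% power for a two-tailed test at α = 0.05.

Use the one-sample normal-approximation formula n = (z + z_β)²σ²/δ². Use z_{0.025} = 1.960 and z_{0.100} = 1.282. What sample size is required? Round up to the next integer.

n = (z_{α/2} + z_β)² · σ² / δ²
  = (1.960 + 1.282)² · 1.2² / 0.3²
  = 10.5106 · 1.44 / 0.09
  = 168.17
Round up → n = 169.

n = 169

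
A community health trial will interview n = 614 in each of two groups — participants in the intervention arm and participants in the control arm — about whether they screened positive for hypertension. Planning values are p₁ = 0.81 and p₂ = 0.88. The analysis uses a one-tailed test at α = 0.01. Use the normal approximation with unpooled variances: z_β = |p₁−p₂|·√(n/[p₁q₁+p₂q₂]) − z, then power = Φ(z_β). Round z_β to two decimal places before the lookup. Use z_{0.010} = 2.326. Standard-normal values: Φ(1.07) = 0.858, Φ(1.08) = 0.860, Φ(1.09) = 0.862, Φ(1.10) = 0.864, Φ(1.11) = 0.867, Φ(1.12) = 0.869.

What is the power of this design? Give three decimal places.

z_β = |p₁−p₂|·√(n/[p₁q₁+p₂q₂]) − z_α
    = 0.07 · √(614/0.2595) − 2.326
    = 0.07 · 48.6425 − 2.326
    = 3.4050 − 2.326 = 1.0790 → 1.08
Power = Φ(1.08) = 0.860.

Power ≈ 0.860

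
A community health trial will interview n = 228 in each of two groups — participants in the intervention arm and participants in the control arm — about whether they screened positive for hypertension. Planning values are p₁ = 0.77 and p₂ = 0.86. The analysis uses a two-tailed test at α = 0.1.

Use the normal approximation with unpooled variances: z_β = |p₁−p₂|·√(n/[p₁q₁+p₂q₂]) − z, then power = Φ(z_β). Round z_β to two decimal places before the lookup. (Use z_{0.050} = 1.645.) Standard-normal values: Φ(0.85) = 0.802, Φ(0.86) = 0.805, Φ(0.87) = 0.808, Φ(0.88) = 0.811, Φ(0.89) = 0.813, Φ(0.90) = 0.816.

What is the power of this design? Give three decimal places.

z_β = |p₁−p₂|·√(n/[p₁q₁+p₂q₂]) − z_{α/2}
    = 0.09 · √(228/0.2975) − 1.645
    = 0.09 · 27.6837 − 1.645
    = 2.4915 − 1.645 = 0.8465 → 0.85
Power = Φ(0.85) = 0.802.

Power ≈ 0.802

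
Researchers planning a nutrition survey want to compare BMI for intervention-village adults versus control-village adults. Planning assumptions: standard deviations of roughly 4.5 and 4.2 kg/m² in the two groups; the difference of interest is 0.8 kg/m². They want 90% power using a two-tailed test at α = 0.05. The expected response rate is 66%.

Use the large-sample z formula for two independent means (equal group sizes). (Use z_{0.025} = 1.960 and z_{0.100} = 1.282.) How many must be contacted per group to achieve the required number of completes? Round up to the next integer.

n = (z_{α/2} + z_β)² · (σ₁² + σ₂²) / δ²
  = (1.960 + 1.282)² · (4.5² + 4.2² = 37.89) / 0.8²
  = 10.5106 · 37.89 / 0.64
  = 622.26
Adjust for 66% response: 622.26 / 0.66 = 942.82.
Round up → n = 943 per group.

n = 943 per group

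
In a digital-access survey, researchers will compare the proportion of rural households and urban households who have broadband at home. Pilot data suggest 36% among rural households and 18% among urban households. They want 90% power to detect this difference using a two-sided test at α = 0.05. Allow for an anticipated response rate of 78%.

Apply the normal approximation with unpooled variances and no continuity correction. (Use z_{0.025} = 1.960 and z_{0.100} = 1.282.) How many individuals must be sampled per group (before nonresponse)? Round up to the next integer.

n = 158 per group

n = (z_{α/2} + z_β)² · [p₁(1−p₁) + p₂(1−p₂)] / (p₁ − p₂)²
  = (1.960 + 1.282)² · (0.36·0.64 + 0.18·0.82) / (0.18)²
  = (3.242)² · (0.2304 + 0.1476) / 0.0324
  = 10.5106 · 0.3780 / 0.0324
  = 122.62
Adjust for 78% response: 122.62 / 0.78 = 157.21.
Round up → n = 158 per group.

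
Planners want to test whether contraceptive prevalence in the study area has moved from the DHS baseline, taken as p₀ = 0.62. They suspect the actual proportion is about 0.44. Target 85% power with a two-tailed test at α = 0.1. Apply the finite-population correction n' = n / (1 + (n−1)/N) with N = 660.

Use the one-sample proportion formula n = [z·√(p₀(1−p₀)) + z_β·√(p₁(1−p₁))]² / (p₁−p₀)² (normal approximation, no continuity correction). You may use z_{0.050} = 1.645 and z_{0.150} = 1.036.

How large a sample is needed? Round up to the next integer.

n = 50

n = [z_{α/2}·√(p₀q₀) + z_β·√(p₁q₁)]² / (p₁ − p₀)²
  = [1.645·√(0.62·0.38) + 1.036·√(0.44·0.56)]² / (-0.18)²
  = [1.645·0.4854 + 1.036·0.4964]² / 0.0324
  = [1.3127]² / 0.0324
  = 53.19
Finite-population correction (N = 660): 53.19 / (1 + (53.19 − 1)/660) = 49.29.
Round up → n = 50.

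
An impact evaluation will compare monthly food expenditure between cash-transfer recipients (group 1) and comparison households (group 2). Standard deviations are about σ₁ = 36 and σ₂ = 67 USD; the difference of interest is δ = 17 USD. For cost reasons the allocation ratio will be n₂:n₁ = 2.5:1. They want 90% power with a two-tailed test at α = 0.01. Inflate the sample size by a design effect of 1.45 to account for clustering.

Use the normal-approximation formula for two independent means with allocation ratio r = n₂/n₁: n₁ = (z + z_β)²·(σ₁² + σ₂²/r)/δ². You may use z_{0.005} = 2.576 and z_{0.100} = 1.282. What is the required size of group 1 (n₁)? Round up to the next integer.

n₁ = (z_{α/2} + z_β)² · (σ₁² + σ₂²/r) / δ²
   = (2.576 + 1.282)² · (36² + 67²/2.5) / 17²
   = 14.8842 · (1296 + 1795.6) / 289
   = 14.8842 · 3091.6 / 289
   = 159.22
Design effect: 1.45 × 159.22 = 230.88.
Round up → n₁ = 231; n₂ = r·n₁ = 2.5 × 231 = 578.

n₁ = 231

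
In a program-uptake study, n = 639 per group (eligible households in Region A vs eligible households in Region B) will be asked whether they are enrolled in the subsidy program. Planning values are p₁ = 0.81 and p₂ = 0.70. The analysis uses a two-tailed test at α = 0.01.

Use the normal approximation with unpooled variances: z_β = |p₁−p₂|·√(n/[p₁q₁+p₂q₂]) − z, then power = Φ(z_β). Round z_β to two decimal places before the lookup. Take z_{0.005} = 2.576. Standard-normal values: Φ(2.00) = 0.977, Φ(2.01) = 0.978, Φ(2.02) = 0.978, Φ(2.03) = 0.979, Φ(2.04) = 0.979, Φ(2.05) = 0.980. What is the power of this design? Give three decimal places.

Power ≈ 0.979

z_β = |p₁−p₂|·√(n/[p₁q₁+p₂q₂]) − z_{α/2}
    = 0.11 · √(639/0.3639) − 2.576
    = 0.11 · 41.9044 − 2.576
    = 4.6095 − 2.576 = 2.0335 → 2.03
Power = Φ(2.03) = 0.979.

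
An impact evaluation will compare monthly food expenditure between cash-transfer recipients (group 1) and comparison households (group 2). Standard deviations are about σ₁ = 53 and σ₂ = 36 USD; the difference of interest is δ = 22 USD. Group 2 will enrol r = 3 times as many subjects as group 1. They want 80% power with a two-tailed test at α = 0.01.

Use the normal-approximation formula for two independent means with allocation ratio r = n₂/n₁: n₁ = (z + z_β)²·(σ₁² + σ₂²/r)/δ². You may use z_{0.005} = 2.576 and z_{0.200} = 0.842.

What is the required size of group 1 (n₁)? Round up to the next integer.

n₁ = (z_{α/2} + z_β)² · (σ₁² + σ₂²/r) / δ²
   = (2.576 + 0.842)² · (53² + 36²/3) / 22²
   = 11.6827 · (2809 + 432) / 484
   = 11.6827 · 3241 / 484
   = 78.23
Round up → n₁ = 79; n₂ = r·n₁ = 3 × 79 = 237.

n₁ = 79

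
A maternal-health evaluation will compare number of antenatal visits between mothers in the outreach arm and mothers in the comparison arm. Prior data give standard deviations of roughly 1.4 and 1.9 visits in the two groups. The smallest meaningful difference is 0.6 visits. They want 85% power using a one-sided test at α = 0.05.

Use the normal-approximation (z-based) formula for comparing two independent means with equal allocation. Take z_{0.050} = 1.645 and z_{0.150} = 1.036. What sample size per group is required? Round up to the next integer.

n = 112 per group

n = (z_α + z_β)² · (σ₁² + σ₂²) / δ²
  = (1.645 + 1.036)² · (1.4² + 1.9² = 5.57) / 0.6²
  = 7.1878 · 5.57 / 0.36
  = 111.21
Round up → n = 112 per group.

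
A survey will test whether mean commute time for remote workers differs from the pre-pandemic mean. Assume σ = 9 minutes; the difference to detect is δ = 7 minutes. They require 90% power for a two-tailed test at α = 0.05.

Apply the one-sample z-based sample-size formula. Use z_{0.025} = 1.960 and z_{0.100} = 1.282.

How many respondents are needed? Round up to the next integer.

n = 18

n = (z_{α/2} + z_β)² · σ² / δ²
  = (1.960 + 1.282)² · 9² / 7²
  = 10.5106 · 81 / 49
  = 17.37
Round up → n = 18.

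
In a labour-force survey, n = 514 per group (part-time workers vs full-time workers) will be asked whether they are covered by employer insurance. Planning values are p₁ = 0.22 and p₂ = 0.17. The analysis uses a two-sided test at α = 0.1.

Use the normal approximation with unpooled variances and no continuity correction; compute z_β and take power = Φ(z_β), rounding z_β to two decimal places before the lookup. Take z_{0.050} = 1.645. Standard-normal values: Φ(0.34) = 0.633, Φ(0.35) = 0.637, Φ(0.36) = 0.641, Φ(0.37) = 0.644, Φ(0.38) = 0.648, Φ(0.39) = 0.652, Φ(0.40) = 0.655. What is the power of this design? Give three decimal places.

Power ≈ 0.648

z_β = |p₁−p₂|·√(n/[p₁q₁+p₂q₂]) − z_{α/2}
    = 0.05 · √(514/0.3127) − 1.645
    = 0.05 · 40.5432 − 1.645
    = 2.0272 − 1.645 = 0.3822 → 0.38
Power = Φ(0.38) = 0.648.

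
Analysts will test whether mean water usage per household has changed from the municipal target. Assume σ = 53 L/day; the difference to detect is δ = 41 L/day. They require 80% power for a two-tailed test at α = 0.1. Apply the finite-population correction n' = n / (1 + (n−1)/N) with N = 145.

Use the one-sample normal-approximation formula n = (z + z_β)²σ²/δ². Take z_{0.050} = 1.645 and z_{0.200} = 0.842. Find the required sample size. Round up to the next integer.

n = 10

n = (z_{α/2} + z_β)² · σ² / δ²
  = (1.645 + 0.842)² · 53² / 41²
  = 6.1852 · 2809 / 1681
  = 10.34
Finite-population correction (N = 145): 10.34 / (1 + (10.34 − 1)/145) = 9.71.
Round up → n = 10.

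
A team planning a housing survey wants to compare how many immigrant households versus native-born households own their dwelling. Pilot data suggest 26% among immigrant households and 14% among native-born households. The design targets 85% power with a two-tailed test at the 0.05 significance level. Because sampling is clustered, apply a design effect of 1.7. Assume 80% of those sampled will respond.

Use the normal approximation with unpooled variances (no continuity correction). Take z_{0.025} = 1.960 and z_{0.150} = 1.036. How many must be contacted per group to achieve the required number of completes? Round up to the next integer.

n = 415 per group

n = (z_{α/2} + z_β)² · [p₁(1−p₁) + p₂(1−p₂)] / (p₁ − p₂)²
  = (1.960 + 1.036)² · (0.26·0.74 + 0.14·0.86) / (0.12)²
  = (2.996)² · (0.1924 + 0.1204) / 0.0144
  = 8.9760 · 0.3128 / 0.0144
  = 194.98
Design effect: 1.7 × 194.98 = 331.46.
Adjust for 80% response: 331.46 / 0.80 = 414.33.
Round up → n = 415 per group.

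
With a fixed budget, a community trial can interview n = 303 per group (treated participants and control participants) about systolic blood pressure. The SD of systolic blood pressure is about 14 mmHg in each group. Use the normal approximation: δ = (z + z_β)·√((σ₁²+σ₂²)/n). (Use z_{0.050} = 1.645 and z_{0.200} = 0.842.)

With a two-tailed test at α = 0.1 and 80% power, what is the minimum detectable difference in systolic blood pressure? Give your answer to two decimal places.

δ = (z_{α/2} + z_β) · √((σ₁²+σ₂²)/n)
  = (1.645 + 0.842) · √(392/303)
  = 2.487 · √1.2937
  = 2.487 · 1.1374
  = 2.8288

Minimum detectable difference ≈ 2.83 mmHg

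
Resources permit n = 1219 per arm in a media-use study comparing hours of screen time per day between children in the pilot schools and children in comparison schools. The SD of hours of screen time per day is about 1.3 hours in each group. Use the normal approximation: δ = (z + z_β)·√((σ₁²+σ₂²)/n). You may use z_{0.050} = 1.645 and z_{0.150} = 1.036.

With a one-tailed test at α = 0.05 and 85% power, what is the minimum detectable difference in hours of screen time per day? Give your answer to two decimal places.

δ = (z_α + z_β) · √((σ₁²+σ₂²)/n)
  = (1.645 + 1.036) · √(3.38/1219)
  = 2.681 · √0.00277
  = 2.681 · 0.0527
  = 0.1412

Minimum detectable difference ≈ 0.14 hours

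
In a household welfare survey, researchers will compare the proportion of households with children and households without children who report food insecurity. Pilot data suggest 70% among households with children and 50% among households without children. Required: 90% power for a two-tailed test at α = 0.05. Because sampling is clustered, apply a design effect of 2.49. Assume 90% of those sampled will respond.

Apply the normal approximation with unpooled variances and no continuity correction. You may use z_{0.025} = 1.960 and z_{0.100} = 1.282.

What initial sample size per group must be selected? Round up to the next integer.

n = (z_{α/2} + z_β)² · [p₁(1−p₁) + p₂(1−p₂)] / (p₁ − p₂)²
  = (1.960 + 1.282)² · (0.70·0.30 + 0.50·0.50) / (0.20)²
  = (3.242)² · (0.2100 + 0.2500) / 0.0400
  = 10.5106 · 0.4600 / 0.0400
  = 120.87
Design effect: 2.49 × 120.87 = 300.97.
Adjust for 90% response: 300.97 / 0.90 = 334.41.
Round up → n = 335 per group.

n = 335 per group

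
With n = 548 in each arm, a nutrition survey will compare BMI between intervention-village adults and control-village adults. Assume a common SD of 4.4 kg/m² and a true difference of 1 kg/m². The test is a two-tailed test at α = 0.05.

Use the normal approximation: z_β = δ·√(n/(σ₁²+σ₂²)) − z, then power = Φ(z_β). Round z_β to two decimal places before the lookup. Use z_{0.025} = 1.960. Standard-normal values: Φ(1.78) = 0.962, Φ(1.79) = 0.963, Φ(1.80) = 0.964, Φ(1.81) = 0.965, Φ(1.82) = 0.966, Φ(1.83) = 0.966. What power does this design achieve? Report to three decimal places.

Power ≈ 0.964

z_β = δ·√(n/(σ₁²+σ₂²)) − z_{α/2}
    = 1 · √(548/38.72) − 1.960
    = 1 · 3.76203 − 1.960
    = 3.7620 − 1.960 = 1.8020 → 1.80
Power = Φ(1.80) = 0.964.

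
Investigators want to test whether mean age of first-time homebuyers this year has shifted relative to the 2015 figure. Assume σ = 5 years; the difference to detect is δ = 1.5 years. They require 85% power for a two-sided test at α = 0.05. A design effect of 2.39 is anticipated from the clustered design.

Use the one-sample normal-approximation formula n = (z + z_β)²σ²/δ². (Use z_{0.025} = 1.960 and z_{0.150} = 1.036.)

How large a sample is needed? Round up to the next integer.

n = (z_{α/2} + z_β)² · σ² / δ²
  = (1.960 + 1.036)² · 5² / 1.5²
  = 8.9760 · 25 / 2.25
  = 99.73
Design effect: 2.39 × 99.73 = 238.36.
Round up → n = 239.

n = 239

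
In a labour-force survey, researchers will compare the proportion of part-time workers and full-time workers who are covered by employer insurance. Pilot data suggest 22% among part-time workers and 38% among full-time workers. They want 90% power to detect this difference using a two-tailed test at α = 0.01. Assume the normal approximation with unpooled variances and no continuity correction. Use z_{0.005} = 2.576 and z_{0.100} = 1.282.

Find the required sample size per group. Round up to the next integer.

n = (z_{α/2} + z_β)² · [p₁(1−p₁) + p₂(1−p₂)] / (p₁ − p₂)²
  = (2.576 + 1.282)² · (0.22·0.78 + 0.38·0.62) / (-0.16)²
  = (3.858)² · (0.1716 + 0.2356) / 0.0256
  = 14.8842 · 0.4072 / 0.0256
  = 236.75
Round up → n = 237 per group.

n = 237 per group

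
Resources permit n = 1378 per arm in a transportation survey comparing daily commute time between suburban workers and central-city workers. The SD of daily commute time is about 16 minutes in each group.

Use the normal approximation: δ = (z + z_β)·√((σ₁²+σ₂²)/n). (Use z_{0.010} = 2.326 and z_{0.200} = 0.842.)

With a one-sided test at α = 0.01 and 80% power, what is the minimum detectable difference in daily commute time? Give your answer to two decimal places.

δ = (z_α + z_β) · √((σ₁²+σ₂²)/n)
  = (2.326 + 0.842) · √(512/1378)
  = 3.168 · √0.37155
  = 3.168 · 0.6096
  = 1.9311

Minimum detectable difference ≈ 1.93 minutes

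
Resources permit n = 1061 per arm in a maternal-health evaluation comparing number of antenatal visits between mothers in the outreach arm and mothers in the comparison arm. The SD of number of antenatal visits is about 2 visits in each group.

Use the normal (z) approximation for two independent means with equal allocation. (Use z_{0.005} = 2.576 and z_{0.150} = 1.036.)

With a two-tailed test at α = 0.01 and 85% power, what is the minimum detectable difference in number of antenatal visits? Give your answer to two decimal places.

Minimum detectable difference ≈ 0.31 visits

δ = (z_{α/2} + z_β) · √((σ₁²+σ₂²)/n)
  = (2.576 + 1.036) · √(8/1061)
  = 3.612 · √0.00754
  = 3.612 · 0.0868
  = 0.3136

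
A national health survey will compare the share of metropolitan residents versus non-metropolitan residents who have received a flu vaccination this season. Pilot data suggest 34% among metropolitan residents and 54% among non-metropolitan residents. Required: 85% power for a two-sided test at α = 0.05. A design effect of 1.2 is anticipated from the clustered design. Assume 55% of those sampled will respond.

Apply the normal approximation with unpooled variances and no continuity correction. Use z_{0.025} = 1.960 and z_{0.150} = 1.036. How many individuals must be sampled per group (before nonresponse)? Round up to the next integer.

n = 232 per group

n = (z_{α/2} + z_β)² · [p₁(1−p₁) + p₂(1−p₂)] / (p₁ − p₂)²
  = (1.960 + 1.036)² · (0.34·0.66 + 0.54·0.46) / (-0.20)²
  = (2.996)² · (0.2244 + 0.2484) / 0.0400
  = 8.9760 · 0.4728 / 0.0400
  = 106.10
Design effect: 1.2 × 106.10 = 127.32.
Adjust for 55% response: 127.32 / 0.55 = 231.48.
Round up → n = 232 per group.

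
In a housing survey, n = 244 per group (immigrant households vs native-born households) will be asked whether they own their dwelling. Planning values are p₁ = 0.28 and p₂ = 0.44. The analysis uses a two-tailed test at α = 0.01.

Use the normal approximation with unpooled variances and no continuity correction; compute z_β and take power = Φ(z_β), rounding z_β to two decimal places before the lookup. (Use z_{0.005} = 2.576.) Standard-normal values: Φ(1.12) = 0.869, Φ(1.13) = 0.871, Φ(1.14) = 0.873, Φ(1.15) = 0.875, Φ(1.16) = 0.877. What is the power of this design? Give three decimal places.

z_β = |p₁−p₂|·√(n/[p₁q₁+p₂q₂]) − z_{α/2}
    = 0.16 · √(244/0.4480) − 2.576
    = 0.16 · 23.3376 − 2.576
    = 3.7340 − 2.576 = 1.1580 → 1.16
Power = Φ(1.16) = 0.877.

Power ≈ 0.877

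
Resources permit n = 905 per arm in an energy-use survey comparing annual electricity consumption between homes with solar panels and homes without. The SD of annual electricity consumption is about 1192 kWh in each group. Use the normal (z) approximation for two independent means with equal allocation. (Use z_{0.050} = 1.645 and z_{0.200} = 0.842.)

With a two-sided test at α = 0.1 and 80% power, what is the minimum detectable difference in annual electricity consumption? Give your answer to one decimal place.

Minimum detectable difference ≈ 139.4 kWh

δ = (z_{α/2} + z_β) · √((σ₁²+σ₂²)/n)
  = (1.645 + 0.842) · √(2841728/905)
  = 2.487 · √3140.0
  = 2.487 · 56.0360
  = 139.3615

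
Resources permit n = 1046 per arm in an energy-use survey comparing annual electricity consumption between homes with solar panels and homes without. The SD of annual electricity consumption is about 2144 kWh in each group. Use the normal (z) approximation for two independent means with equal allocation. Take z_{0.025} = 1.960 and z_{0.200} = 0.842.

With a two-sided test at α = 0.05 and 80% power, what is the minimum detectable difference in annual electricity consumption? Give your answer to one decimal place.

δ = (z_{α/2} + z_β) · √((σ₁²+σ₂²)/n)
  = (1.960 + 0.842) · √(9193472/1046)
  = 2.802 · √8789.2
  = 2.802 · 93.7506
  = 262.6891

Minimum detectable difference ≈ 262.7 kWh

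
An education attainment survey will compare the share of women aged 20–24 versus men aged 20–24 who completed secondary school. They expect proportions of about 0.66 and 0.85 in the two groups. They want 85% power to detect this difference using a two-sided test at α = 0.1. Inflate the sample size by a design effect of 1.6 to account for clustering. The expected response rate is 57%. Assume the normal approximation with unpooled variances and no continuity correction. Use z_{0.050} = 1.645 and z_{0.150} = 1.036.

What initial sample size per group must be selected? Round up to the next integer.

n = (z_{α/2} + z_β)² · [p₁(1−p₁) + p₂(1−p₂)] / (p₁ − p₂)²
  = (1.645 + 1.036)² · (0.66·0.34 + 0.85·0.15) / (-0.19)²
  = (2.681)² · (0.2244 + 0.1275) / 0.0361
  = 7.1878 · 0.3519 / 0.0361
  = 70.07
Design effect: 1.6 × 70.07 = 112.11.
Adjust for 57% response: 112.11 / 0.57 = 196.68.
Round up → n = 197 per group.

n = 197 per group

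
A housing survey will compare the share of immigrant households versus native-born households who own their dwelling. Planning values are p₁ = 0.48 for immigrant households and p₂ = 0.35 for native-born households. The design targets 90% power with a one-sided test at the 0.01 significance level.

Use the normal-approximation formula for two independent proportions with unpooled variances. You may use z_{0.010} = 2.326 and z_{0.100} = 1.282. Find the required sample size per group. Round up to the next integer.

n = 368 per group

n = (z_α + z_β)² · [p₁(1−p₁) + p₂(1−p₂)] / (p₁ − p₂)²
  = (2.326 + 1.282)² · (0.48·0.52 + 0.35·0.65) / (0.13)²
  = (3.608)² · (0.2496 + 0.2275) / 0.0169
  = 13.0177 · 0.4771 / 0.0169
  = 367.50
Round up → n = 368 per group.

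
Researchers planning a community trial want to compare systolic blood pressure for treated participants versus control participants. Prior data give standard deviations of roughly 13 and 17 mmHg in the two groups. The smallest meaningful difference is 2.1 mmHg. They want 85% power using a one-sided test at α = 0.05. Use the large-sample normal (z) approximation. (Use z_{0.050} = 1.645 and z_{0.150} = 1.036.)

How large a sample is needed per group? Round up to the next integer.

n = (z_α + z_β)² · (σ₁² + σ₂²) / δ²
  = (1.645 + 1.036)² · (13² + 17² = 458) / 2.1²
  = 7.1878 · 458 / 4.41
  = 746.48
Round up → n = 747 per group.

n = 747 per group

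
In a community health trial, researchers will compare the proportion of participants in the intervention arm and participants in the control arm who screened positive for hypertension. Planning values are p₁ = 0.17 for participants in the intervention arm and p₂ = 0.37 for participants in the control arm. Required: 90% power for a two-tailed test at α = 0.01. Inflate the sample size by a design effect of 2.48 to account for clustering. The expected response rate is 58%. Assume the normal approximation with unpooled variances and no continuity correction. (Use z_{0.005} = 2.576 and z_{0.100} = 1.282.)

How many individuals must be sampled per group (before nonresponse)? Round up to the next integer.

n = 596 per group

n = (z_{α/2} + z_β)² · [p₁(1−p₁) + p₂(1−p₂)] / (p₁ − p₂)²
  = (2.576 + 1.282)² · (0.17·0.83 + 0.37·0.63) / (-0.20)²
  = (3.858)² · (0.1411 + 0.2331) / 0.0400
  = 14.8842 · 0.3742 / 0.0400
  = 139.24
Design effect: 2.48 × 139.24 = 345.32.
Adjust for 58% response: 345.32 / 0.58 = 595.38.
Round up → n = 596 per group.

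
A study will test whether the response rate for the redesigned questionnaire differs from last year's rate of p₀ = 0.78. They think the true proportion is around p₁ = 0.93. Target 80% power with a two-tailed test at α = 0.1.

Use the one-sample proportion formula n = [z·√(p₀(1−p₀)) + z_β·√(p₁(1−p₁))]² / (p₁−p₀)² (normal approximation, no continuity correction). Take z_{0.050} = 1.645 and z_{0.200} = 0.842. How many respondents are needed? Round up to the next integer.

n = 36

n = [z_{α/2}·√(p₀q₀) + z_β·√(p₁q₁)]² / (p₁ − p₀)²
  = [1.645·√(0.78·0.22) + 0.842·√(0.93·0.07)]² / (0.15)²
  = [1.645·0.4142 + 0.842·0.2551]² / 0.0225
  = [0.8963]² / 0.0225
  = 35.70
Round up → n = 36.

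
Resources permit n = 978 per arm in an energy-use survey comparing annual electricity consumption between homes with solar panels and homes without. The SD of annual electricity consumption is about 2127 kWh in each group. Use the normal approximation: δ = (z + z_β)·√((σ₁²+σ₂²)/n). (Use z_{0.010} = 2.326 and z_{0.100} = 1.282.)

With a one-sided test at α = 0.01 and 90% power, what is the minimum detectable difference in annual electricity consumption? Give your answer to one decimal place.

Minimum detectable difference ≈ 347.0 kWh

δ = (z_α + z_β) · √((σ₁²+σ₂²)/n)
  = (2.326 + 1.282) · √(9048258/978)
  = 3.608 · √9251.8
  = 3.608 · 96.1863
  = 347.0400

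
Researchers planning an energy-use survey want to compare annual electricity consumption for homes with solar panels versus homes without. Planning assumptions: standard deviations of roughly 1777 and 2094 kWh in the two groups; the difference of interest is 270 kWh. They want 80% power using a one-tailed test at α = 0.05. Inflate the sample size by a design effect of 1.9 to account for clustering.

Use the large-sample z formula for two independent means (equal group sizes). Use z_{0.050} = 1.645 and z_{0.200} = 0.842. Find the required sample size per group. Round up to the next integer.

n = (z_α + z_β)² · (σ₁² + σ₂²) / δ²
  = (1.645 + 0.842)² · (1777² + 2094² = 7542565) / 270²
  = 6.1852 · 7542565 / 72900
  = 639.95
Design effect: 1.9 × 639.95 = 1215.90.
Round up → n = 1216 per group.

n = 1216 per group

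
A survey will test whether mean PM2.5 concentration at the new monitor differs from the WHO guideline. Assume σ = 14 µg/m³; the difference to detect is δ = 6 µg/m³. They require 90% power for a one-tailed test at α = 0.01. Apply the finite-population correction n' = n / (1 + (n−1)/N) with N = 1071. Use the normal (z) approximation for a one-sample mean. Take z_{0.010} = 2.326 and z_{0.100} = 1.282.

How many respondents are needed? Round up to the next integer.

n = 67

n = (z_α + z_β)² · σ² / δ²
  = (2.326 + 1.282)² · 14² / 6²
  = 13.0177 · 196 / 36
  = 70.87
Finite-population correction (N = 1071): 70.87 / (1 + (70.87 − 1)/1071) = 66.53.
Round up → n = 67.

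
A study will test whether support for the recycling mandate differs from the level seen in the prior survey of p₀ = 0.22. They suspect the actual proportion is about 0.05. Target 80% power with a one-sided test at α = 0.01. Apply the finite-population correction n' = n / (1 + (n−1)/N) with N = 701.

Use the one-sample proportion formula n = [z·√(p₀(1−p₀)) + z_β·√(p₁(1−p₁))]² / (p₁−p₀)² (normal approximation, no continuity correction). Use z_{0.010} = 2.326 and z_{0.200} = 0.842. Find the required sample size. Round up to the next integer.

n = [z_α·√(p₀q₀) + z_β·√(p₁q₁)]² / (p₁ − p₀)²
  = [2.326·√(0.22·0.78) + 0.842·√(0.05·0.95)]² / (-0.17)²
  = [2.326·0.4142 + 0.842·0.2179]² / 0.0289
  = [1.1470]² / 0.0289
  = 45.53
Finite-population correction (N = 701): 45.53 / (1 + (45.53 − 1)/701) = 42.81.
Round up → n = 43.

n = 43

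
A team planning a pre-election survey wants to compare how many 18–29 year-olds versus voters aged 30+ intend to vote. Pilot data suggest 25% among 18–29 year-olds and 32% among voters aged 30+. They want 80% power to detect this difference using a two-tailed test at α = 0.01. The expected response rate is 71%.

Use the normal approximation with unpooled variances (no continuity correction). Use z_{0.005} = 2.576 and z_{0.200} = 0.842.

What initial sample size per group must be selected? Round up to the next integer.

n = 1361 per group

n = (z_{α/2} + z_β)² · [p₁(1−p₁) + p₂(1−p₂)] / (p₁ − p₂)²
  = (2.576 + 0.842)² · (0.25·0.75 + 0.32·0.68) / (-0.07)²
  = (3.418)² · (0.1875 + 0.2176) / 0.0049
  = 11.6827 · 0.4051 / 0.0049
  = 965.85
Adjust for 71% response: 965.85 / 0.71 = 1360.35.
Round up → n = 1361 per group.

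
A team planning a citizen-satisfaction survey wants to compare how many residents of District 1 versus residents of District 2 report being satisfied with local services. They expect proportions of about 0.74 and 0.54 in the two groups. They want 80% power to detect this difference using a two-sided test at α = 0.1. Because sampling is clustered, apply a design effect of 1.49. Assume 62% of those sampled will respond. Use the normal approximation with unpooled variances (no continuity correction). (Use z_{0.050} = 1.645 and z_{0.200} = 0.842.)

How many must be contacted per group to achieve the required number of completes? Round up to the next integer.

n = (z_{α/2} + z_β)² · [p₁(1−p₁) + p₂(1−p₂)] / (p₁ − p₂)²
  = (1.645 + 0.842)² · (0.74·0.26 + 0.54·0.46) / (0.20)²
  = (2.487)² · (0.1924 + 0.2484) / 0.0400
  = 6.1852 · 0.4408 / 0.0400
  = 68.16
Design effect: 1.49 × 68.16 = 101.56.
Adjust for 62% response: 101.56 / 0.62 = 163.81.
Round up → n = 164 per group.

n = 164 per group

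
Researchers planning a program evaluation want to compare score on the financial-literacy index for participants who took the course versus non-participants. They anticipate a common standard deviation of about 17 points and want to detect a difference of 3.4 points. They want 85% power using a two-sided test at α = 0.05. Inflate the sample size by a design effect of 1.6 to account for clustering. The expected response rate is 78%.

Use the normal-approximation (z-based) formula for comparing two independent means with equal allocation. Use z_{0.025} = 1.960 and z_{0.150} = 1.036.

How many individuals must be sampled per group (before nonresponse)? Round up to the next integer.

n = 921 per group

n = (z_{α/2} + z_β)² · (σ₁² + σ₂²) / δ²
  = (1.960 + 1.036)² · (2·17² = 578) / 3.4²
  = 8.9760 · 578 / 11.56
  = 448.80
Design effect: 1.6 × 448.80 = 718.08.
Adjust for 78% response: 718.08 / 0.78 = 920.62.
Round up → n = 921 per group.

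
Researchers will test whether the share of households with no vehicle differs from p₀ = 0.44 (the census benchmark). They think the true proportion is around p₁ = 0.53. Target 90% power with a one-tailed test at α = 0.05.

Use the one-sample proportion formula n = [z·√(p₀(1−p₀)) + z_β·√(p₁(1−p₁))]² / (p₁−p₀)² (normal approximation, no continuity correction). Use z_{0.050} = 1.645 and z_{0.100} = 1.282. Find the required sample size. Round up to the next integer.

n = 262

n = [z_α·√(p₀q₀) + z_β·√(p₁q₁)]² / (p₁ − p₀)²
  = [1.645·√(0.44·0.56) + 1.282·√(0.53·0.47)]² / (0.09)²
  = [1.645·0.4964 + 1.282·0.4991]² / 0.0081
  = [1.4564]² / 0.0081
  = 261.86
Round up → n = 262.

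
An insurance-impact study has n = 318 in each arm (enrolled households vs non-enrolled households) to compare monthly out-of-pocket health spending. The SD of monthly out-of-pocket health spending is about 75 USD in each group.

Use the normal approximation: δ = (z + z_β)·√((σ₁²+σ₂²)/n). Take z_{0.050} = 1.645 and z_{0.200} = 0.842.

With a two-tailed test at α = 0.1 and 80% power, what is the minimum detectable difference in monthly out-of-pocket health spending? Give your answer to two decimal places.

Minimum detectable difference ≈ 14.79 USD

δ = (z_{α/2} + z_β) · √((σ₁²+σ₂²)/n)
  = (1.645 + 0.842) · √(11250/318)
  = 2.487 · √35.3774
  = 2.487 · 5.9479
  = 14.7924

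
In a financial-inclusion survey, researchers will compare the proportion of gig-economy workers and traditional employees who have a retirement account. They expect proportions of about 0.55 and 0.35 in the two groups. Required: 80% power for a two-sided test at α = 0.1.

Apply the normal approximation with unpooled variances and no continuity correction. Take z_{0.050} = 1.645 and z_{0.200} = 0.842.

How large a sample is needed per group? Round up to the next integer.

n = (z_{α/2} + z_β)² · [p₁(1−p₁) + p₂(1−p₂)] / (p₁ − p₂)²
  = (1.645 + 0.842)² · (0.55·0.45 + 0.35·0.65) / (0.20)²
  = (2.487)² · (0.2475 + 0.2275) / 0.0400
  = 6.1852 · 0.4750 / 0.0400
  = 73.45
Round up → n = 74 per group.

n = 74 per group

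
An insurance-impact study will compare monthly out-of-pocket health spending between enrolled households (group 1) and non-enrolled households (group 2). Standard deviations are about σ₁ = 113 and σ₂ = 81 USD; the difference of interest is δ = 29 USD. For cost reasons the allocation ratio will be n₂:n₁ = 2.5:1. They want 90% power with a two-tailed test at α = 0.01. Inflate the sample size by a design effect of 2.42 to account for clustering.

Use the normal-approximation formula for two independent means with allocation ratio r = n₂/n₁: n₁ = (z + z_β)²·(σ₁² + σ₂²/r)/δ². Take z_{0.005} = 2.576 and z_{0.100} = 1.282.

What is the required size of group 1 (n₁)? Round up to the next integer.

n₁ = (z_{α/2} + z_β)² · (σ₁² + σ₂²/r) / δ²
   = (2.576 + 1.282)² · (113² + 81²/2.5) / 29²
   = 14.8842 · (12769 + 2624.4) / 841
   = 14.8842 · 15393.4 / 841
   = 272.44
Design effect: 2.42 × 272.44 = 659.29.
Round up → n₁ = 660; n₂ = r·n₁ = 2.5 × 660 = 1650.

n₁ = 660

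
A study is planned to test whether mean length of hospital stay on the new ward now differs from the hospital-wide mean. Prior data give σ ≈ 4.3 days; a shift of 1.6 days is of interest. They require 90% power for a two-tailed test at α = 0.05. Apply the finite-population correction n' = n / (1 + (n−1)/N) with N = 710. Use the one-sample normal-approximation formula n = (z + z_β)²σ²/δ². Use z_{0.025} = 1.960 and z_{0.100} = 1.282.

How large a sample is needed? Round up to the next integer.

n = 69

n = (z_{α/2} + z_β)² · σ² / δ²
  = (1.960 + 1.282)² · 4.3² / 1.6²
  = 10.5106 · 18.49 / 2.56
  = 75.91
Finite-population correction (N = 710): 75.91 / (1 + (75.91 − 1)/710) = 68.67.
Round up → n = 69.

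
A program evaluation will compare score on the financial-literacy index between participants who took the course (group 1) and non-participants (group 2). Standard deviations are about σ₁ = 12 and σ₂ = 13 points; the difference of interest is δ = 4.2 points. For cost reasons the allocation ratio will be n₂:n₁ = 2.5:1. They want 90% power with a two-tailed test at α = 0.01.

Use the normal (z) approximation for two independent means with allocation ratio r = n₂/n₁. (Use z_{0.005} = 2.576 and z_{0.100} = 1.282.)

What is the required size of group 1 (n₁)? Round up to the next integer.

n₁ = (z_{α/2} + z_β)² · (σ₁² + σ₂²/r) / δ²
   = (2.576 + 1.282)² · (12² + 13²/2.5) / 4.2²
   = 14.8842 · (144 + 67.6) / 17.64
   = 14.8842 · 211.6 / 17.64
   = 178.54
Round up → n₁ = 179; n₂ = r·n₁ = 2.5 × 179 = 448.

n₁ = 179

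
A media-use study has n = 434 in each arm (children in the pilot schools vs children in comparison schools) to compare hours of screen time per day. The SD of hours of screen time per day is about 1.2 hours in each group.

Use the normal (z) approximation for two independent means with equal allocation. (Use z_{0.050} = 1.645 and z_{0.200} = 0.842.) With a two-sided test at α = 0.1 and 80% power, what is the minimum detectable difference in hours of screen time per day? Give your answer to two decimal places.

δ = (z_{α/2} + z_β) · √((σ₁²+σ₂²)/n)
  = (1.645 + 0.842) · √(2.88/434)
  = 2.487 · √0.00664
  = 2.487 · 0.0815
  = 0.2026

Minimum detectable difference ≈ 0.20 hours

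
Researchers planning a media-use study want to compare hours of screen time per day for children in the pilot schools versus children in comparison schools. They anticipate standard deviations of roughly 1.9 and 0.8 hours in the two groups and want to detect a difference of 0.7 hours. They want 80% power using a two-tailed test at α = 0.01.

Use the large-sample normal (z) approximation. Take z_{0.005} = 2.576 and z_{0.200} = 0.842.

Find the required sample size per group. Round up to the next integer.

n = (z_{α/2} + z_β)² · (σ₁² + σ₂²) / δ²
  = (2.576 + 0.842)² · (1.9² + 0.8² = 4.25) / 0.7²
  = 11.6827 · 4.25 / 0.49
  = 101.33
Round up → n = 102 per group.

n = 102 per group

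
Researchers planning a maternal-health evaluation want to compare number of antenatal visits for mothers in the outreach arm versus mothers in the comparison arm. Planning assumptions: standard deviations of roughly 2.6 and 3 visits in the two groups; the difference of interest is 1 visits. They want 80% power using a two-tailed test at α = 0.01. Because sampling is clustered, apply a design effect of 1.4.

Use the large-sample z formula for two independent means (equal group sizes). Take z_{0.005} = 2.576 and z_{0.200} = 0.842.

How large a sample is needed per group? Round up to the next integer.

n = 258 per group

n = (z_{α/2} + z_β)² · (σ₁² + σ₂²) / δ²
  = (2.576 + 0.842)² · (2.6² + 3² = 15.76) / 1²
  = 11.6827 · 15.76 / 1
  = 184.12
Design effect: 1.4 × 184.12 = 257.77.
Round up → n = 258 per group.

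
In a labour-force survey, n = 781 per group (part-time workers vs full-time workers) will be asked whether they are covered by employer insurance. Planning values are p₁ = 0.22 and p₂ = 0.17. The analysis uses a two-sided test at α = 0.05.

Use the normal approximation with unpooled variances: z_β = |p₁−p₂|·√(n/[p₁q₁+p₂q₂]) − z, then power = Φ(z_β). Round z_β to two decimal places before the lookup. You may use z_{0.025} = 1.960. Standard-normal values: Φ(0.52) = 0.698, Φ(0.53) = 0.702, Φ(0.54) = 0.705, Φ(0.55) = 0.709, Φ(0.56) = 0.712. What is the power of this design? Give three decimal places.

z_β = |p₁−p₂|·√(n/[p₁q₁+p₂q₂]) − z_{α/2}
    = 0.05 · √(781/0.3127) − 1.960
    = 0.05 · 49.9760 − 1.960
    = 2.4988 − 1.960 = 0.5388 → 0.54
Power = Φ(0.54) = 0.705.

Power ≈ 0.705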